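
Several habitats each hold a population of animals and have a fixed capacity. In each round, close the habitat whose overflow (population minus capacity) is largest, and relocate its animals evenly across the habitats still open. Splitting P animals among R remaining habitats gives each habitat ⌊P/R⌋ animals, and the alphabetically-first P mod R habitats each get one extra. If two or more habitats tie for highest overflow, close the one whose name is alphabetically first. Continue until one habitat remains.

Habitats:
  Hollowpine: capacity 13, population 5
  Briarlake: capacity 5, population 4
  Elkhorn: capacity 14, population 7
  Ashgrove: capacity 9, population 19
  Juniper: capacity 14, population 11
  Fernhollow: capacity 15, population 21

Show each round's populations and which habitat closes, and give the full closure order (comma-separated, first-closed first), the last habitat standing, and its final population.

Closure order: Ashgrove, Fernhollow, Briarlake, Juniper, Elkhorn
Last habitat: Hollowpine with 67 animals

Round 1: Ashgrove=19 Briarlake=4 Elkhorn=7 Fernhollow=21 Hollowpine=5 Juniper=11 → close Ashgrove (overflow 10)
  19÷5 = 3 each, +1 to first 4
Round 2: Briarlake=8 Elkhorn=11 Fernhollow=25 Hollowpine=9 Juniper=14 → close Fernhollow (overflow 10)
  25÷4 = 6 each, +1 to first 1
Round 3: Briarlake=15 Elkhorn=17 Hollowpine=15 Juniper=20 → close Briarlake (overflow 10)
  15÷3 = 5 each, +1 to first 0
Round 4: Elkhorn=22 Hollowpine=20 Juniper=25 → close Juniper (overflow 11)
  25÷2 = 12 each, +1 to first 1
Round 5: Elkhorn=35 Hollowpine=32 → close Elkhorn (overflow 21)
  35÷1 = 35 each, +1 to first 0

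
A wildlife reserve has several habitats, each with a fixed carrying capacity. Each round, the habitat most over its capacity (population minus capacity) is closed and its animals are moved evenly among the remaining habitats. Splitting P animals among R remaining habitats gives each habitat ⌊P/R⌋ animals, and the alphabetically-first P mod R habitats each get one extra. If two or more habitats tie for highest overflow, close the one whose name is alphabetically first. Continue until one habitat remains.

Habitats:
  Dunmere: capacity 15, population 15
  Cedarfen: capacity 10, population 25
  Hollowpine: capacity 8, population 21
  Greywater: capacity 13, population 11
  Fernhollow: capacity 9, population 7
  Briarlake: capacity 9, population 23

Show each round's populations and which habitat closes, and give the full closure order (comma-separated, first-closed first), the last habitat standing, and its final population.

Round 1: Briarlake=23 Cedarfen=25 Dunmere=15 Fernhollow=7 Greywater=11 Hollowpine=21 → close Cedarfen (overflow 15)
  25÷5 = 5 each, +1 to first 0
Round 2: Briarlake=28 Dunmere=20 Fernhollow=12 Greywater=16 Hollowpine=26 → close Briarlake (overflow 19)
  28÷4 = 7 each, +1 to first 0
Round 3: Dunmere=27 Fernhollow=19 Greywater=23 Hollowpine=33 → close Hollowpine (overflow 25)
  33÷3 = 11 each, +1 to first 0
Round 4: Dunmere=38 Fernhollow=30 Greywater=34 → close Dunmere (overflow 23)
  38÷2 = 19 each, +1 to first 0
Round 5: Fernhollow=49 Greywater=53 → close Fernhollow (overflow 40)
  49÷1 = 49 each, +1 to first 0

Closure order: Cedarfen, Briarlake, Hollowpine, Dunmere, Fernhollow
Last habitat: Greywater with 102 animals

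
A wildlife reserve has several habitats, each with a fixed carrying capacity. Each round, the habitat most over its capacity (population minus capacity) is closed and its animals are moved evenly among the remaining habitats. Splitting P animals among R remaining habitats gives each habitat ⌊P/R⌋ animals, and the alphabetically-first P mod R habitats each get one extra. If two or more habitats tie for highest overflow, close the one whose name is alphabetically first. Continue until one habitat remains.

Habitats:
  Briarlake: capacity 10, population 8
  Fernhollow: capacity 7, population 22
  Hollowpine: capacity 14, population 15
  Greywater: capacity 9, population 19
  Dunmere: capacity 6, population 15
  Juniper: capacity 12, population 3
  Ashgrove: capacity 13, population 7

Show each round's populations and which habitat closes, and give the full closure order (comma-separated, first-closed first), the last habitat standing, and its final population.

Round 1: Ashgrove=7 Briarlake=8 Dunmere=15 Fernhollow=22 Greywater=19 Hollowpine=15 Juniper=3 → close Fernhollow (overflow 15)
  22÷6 = 3 each, +1 to first 4
Round 2: Ashgrove=11 Briarlake=12 Dunmere=19 Greywater=23 Hollowpine=18 Juniper=6 → close Greywater (overflow 14)
  23÷5 = 4 each, +1 to first 3
Round 3: Ashgrove=16 Briarlake=17 Dunmere=24 Hollowpine=22 Juniper=10 → close Dunmere (overflow 18)
  24÷4 = 6 each, +1 to first 0
Round 4: Ashgrove=22 Briarlake=23 Hollowpine=28 Juniper=16 → close Hollowpine (overflow 14)
  28÷3 = 9 each, +1 to first 1
Round 5: Ashgrove=32 Briarlake=32 Juniper=25 → close Briarlake (overflow 22)
  32÷2 = 16 each, +1 to first 0
Round 6: Ashgrove=48 Juniper=41 → close Ashgrove (overflow 35)
  48÷1 = 48 each, +1 to first 0

Closure order: Fernhollow, Greywater, Dunmere, Hollowpine, Briarlake, Ashgrove
Last habitat: Juniper with 89 animals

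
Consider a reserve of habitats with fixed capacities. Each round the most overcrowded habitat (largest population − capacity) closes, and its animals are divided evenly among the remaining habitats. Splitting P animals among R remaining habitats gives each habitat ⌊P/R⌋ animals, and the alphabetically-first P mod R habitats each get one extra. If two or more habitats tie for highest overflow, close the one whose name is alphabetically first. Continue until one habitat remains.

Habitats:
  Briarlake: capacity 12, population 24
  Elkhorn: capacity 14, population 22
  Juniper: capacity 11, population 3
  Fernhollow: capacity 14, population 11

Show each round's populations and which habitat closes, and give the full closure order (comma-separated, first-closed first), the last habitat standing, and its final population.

Round 1: Briarlake=24 Elkhorn=22 Fernhollow=11 Juniper=3 → close Briarlake (overflow 12)
  24÷3 = 8 each, +1 to first 0
Round 2: Elkhorn=30 Fernhollow=19 Juniper=11 → close Elkhorn (overflow 16)
  30÷2 = 15 each, +1 to first 0
Round 3: Fernhollow=34 Juniper=26 → close Fernhollow (overflow 20)
  34÷1 = 34 each, +1 to first 0

Closure order: Briarlake, Elkhorn, Fernhollow
Last habitat: Juniper with 60 animals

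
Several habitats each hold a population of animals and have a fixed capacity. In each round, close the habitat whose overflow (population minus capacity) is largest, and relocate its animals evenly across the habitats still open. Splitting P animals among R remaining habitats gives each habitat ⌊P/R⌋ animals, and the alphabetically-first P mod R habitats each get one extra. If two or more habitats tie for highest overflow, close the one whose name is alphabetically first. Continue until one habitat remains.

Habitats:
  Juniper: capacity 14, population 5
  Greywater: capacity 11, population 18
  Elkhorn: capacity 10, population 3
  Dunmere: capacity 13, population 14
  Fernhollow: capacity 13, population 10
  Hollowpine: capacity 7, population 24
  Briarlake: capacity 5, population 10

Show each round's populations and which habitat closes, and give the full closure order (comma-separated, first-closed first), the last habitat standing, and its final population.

Round 1: Briarlake=10 Dunmere=14 Elkhorn=3 Fernhollow=10 Greywater=18 Hollowpine=24 Juniper=5 → close Hollowpine (overflow 17)
  24÷6 = 4 each, +1 to first 0
Round 2: Briarlake=14 Dunmere=18 Elkhorn=7 Fernhollow=14 Greywater=22 Juniper=9 → close Greywater (overflow 11)
  22÷5 = 4 each, +1 to first 2
Round 3: Briarlake=19 Dunmere=23 Elkhorn=11 Fernhollow=18 Juniper=13 → close Briarlake (overflow 14)
  19÷4 = 4 each, +1 to first 3
Round 4: Dunmere=28 Elkhorn=16 Fernhollow=23 Juniper=17 → close Dunmere (overflow 15)
  28÷3 = 9 each, +1 to first 1
Round 5: Elkhorn=26 Fernhollow=32 Juniper=26 → close Fernhollow (overflow 19)
  32÷2 = 16 each, +1 to first 0
Round 6: Elkhorn=42 Juniper=42 → close Elkhorn (overflow 32)
  42÷1 = 42 each, +1 to first 0

Closure order: Hollowpine, Greywater, Briarlake, Dunmere, Fernhollow, Elkhorn
Last habitat: Juniper with 84 animals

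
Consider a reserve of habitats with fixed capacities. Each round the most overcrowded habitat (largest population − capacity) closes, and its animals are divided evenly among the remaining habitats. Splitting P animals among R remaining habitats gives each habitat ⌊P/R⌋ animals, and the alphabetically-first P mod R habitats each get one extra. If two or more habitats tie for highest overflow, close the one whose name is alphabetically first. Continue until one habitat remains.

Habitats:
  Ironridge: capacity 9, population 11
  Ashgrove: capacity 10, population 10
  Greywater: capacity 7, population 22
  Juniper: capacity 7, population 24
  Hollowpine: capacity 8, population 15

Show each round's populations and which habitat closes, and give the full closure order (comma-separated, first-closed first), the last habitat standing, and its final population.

Closure order: Juniper, Greywater, Hollowpine, Ironridge
Last habitat: Ashgrove with 82 animals

Round 1: Ashgrove=10 Greywater=22 Hollowpine=15 Ironridge=11 Juniper=24 → close Juniper (overflow 17)
  24÷4 = 6 each, +1 to first 0
Round 2: Ashgrove=16 Greywater=28 Hollowpine=21 Ironridge=17 → close Greywater (overflow 21)
  28÷3 = 9 each, +1 to first 1
Round 3: Ashgrove=26 Hollowpine=30 Ironridge=26 → close Hollowpine (overflow 22)
  30÷2 = 15 each, +1 to first 0
Round 4: Ashgrove=41 Ironridge=41 → close Ironridge (overflow 32)
  41÷1 = 41 each, +1 to first 0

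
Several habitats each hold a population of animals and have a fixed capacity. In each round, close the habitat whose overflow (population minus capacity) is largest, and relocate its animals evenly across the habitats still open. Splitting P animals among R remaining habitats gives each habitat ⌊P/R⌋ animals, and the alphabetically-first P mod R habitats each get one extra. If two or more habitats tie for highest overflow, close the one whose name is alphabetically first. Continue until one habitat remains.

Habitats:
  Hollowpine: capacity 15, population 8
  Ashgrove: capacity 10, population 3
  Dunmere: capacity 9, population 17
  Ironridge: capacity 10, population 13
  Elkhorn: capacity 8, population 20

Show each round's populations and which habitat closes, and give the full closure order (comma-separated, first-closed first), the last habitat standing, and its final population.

Round 1: Ashgrove=3 Dunmere=17 Elkhorn=20 Hollowpine=8 Ironridge=13 → close Elkhorn (overflow 12)
  20÷4 = 5 each, +1 to first 0
Round 2: Ashgrove=8 Dunmere=22 Hollowpine=13 Ironridge=18 → close Dunmere (overflow 13)
  22÷3 = 7 each, +1 to first 1
Round 3: Ashgrove=16 Hollowpine=20 Ironridge=25 → close Ironridge (overflow 15)
  25÷2 = 12 each, +1 to first 1
Round 4: Ashgrove=29 Hollowpine=32 → close Ashgrove (overflow 19)
  29÷1 = 29 each, +1 to first 0

Closure order: Elkhorn, Dunmere, Ironridge, Ashgrove
Last habitat: Hollowpine with 61 animals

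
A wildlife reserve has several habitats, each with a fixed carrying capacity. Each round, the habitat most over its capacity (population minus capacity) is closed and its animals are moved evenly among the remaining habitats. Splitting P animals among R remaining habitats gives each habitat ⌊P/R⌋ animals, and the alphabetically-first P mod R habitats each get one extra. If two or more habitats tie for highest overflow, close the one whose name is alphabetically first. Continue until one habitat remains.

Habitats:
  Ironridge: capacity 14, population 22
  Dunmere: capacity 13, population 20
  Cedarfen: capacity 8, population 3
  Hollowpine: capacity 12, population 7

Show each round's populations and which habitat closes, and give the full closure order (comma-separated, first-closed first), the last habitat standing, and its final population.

Closure order: Ironridge, Dunmere, Cedarfen
Last habitat: Hollowpine with 52 animals

Round 1: Cedarfen=3 Dunmere=20 Hollowpine=7 Ironridge=22 → close Ironridge (overflow 8)
  22÷3 = 7 each, +1 to first 1
Round 2: Cedarfen=11 Dunmere=27 Hollowpine=14 → close Dunmere (overflow 14)
  27÷2 = 13 each, +1 to first 1
Round 3: Cedarfen=25 Hollowpine=27 → close Cedarfen (overflow 17)
  25÷1 = 25 each, +1 to first 0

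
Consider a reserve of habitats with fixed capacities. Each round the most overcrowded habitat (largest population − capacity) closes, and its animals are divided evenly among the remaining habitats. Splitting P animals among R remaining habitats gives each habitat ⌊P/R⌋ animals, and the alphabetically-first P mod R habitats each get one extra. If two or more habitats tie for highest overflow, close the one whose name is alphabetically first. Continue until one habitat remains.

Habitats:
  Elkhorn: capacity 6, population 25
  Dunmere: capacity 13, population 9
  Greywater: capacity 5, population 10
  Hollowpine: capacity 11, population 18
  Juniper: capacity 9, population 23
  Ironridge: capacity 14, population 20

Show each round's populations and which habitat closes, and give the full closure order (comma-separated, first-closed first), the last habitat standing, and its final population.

Round 1: Dunmere=9 Elkhorn=25 Greywater=10 Hollowpine=18 Ironridge=20 Juniper=23 → close Elkhorn (overflow 19)
  25÷5 = 5 each, +1 to first 0
Round 2: Dunmere=14 Greywater=15 Hollowpine=23 Ironridge=25 Juniper=28 → close Juniper (overflow 19)
  28÷4 = 7 each, +1 to first 0
Round 3: Dunmere=21 Greywater=22 Hollowpine=30 Ironridge=32 → close Hollowpine (overflow 19)
  30÷3 = 10 each, +1 to first 0
Round 4: Dunmere=31 Greywater=32 Ironridge=42 → close Ironridge (overflow 28)
  42÷2 = 21 each, +1 to first 0
Round 5: Dunmere=52 Greywater=53 → close Greywater (overflow 48)
  53÷1 = 53 each, +1 to first 0

Closure order: Elkhorn, Juniper, Hollowpine, Ironridge, Greywater
Last habitat: Dunmere with 105 animals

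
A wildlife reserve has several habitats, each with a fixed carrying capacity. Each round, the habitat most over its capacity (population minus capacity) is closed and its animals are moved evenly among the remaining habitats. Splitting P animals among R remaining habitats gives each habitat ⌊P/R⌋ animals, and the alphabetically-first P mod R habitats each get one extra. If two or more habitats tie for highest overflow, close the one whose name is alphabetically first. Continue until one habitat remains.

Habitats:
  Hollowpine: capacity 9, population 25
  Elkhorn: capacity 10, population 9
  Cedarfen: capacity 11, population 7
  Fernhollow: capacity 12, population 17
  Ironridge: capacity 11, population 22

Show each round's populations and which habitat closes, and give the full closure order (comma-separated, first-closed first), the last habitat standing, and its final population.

Closure order: Hollowpine, Ironridge, Fernhollow, Elkhorn
Last habitat: Cedarfen with 80 animals

Round 1: Cedarfen=7 Elkhorn=9 Fernhollow=17 Hollowpine=25 Ironridge=22 → close Hollowpine (overflow 16)
  25÷4 = 6 each, +1 to first 1
Round 2: Cedarfen=14 Elkhorn=15 Fernhollow=23 Ironridge=28 → close Ironridge (overflow 17)
  28÷3 = 9 each, +1 to first 1
Round 3: Cedarfen=24 Elkhorn=24 Fernhollow=32 → close Fernhollow (overflow 20)
  32÷2 = 16 each, +1 to first 0
Round 4: Cedarfen=40 Elkhorn=40 → close Elkhorn (overflow 30)
  40÷1 = 40 each, +1 to first 0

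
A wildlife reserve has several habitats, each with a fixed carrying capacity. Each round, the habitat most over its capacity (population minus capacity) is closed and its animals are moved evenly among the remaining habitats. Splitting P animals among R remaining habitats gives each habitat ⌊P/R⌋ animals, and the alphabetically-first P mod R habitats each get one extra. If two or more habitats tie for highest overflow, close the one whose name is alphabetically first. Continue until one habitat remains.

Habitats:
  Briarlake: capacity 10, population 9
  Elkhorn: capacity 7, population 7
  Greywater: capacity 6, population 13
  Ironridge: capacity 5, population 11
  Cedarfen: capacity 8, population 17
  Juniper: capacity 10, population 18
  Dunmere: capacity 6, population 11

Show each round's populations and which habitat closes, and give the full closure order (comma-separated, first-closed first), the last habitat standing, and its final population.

Round 1: Briarlake=9 Cedarfen=17 Dunmere=11 Elkhorn=7 Greywater=13 Ironridge=11 Juniper=18 → close Cedarfen (overflow 9)
  17÷6 = 2 each, +1 to first 5
Round 2: Briarlake=12 Dunmere=14 Elkhorn=10 Greywater=16 Ironridge=14 Juniper=20 → close Greywater (overflow 10)
  16÷5 = 3 each, +1 to first 1
Round 3: Briarlake=16 Dunmere=17 Elkhorn=13 Ironridge=17 Juniper=23 → close Juniper (overflow 13)
  23÷4 = 5 each, +1 to first 3
Round 4: Briarlake=22 Dunmere=23 Elkhorn=19 Ironridge=22 → close Dunmere (overflow 17)
  23÷3 = 7 each, +1 to first 2
Round 5: Briarlake=30 Elkhorn=27 Ironridge=29 → close Ironridge (overflow 24)
  29÷2 = 14 each, +1 to first 1
Round 6: Briarlake=45 Elkhorn=41 → close Briarlake (overflow 35)
  45÷1 = 45 each, +1 to first 0

Closure order: Cedarfen, Greywater, Juniper, Dunmere, Ironridge, Briarlake
Last habitat: Elkhorn with 86 animals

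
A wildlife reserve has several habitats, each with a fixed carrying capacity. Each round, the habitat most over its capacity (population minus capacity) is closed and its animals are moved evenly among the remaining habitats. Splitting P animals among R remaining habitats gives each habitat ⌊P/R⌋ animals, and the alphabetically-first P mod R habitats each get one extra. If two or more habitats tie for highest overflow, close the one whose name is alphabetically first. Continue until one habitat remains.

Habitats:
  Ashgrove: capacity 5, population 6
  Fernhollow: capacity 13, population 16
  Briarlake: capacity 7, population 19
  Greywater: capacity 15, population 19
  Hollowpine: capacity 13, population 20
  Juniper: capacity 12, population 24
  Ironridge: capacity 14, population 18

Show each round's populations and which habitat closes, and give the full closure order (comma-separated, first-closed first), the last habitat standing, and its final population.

Closure order: Briarlake, Juniper, Hollowpine, Fernhollow, Greywater, Ashgrove
Last habitat: Ironridge with 122 animals

Round 1: Ashgrove=6 Briarlake=19 Fernhollow=16 Greywater=19 Hollowpine=20 Ironridge=18 Juniper=24 → close Briarlake (overflow 12)
  19÷6 = 3 each, +1 to first 1
Round 2: Ashgrove=10 Fernhollow=19 Greywater=22 Hollowpine=23 Ironridge=21 Juniper=27 → close Juniper (overflow 15)
  27÷5 = 5 each, +1 to first 2
Round 3: Ashgrove=16 Fernhollow=25 Greywater=27 Hollowpine=28 Ironridge=26 → close Hollowpine (overflow 15)
  28÷4 = 7 each, +1 to first 0
Round 4: Ashgrove=23 Fernhollow=32 Greywater=34 Ironridge=33 → close Fernhollow (overflow 19)
  32÷3 = 10 each, +1 to first 2
Round 5: Ashgrove=34 Greywater=45 Ironridge=43 → close Greywater (overflow 30)
  45÷2 = 22 each, +1 to first 1
Round 6: Ashgrove=57 Ironridge=65 → close Ashgrove (overflow 52)
  57÷1 = 57 each, +1 to first 0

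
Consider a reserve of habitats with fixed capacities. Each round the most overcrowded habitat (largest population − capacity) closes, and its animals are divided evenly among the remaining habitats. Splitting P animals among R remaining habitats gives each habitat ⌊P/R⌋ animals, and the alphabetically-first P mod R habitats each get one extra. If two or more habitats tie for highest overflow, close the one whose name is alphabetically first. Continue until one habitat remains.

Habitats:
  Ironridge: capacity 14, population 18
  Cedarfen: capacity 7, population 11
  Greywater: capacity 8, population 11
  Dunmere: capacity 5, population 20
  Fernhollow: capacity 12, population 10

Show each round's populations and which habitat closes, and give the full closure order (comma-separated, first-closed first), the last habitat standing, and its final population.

Closure order: Dunmere, Cedarfen, Ironridge, Greywater
Last habitat: Fernhollow with 70 animals

Round 1: Cedarfen=11 Dunmere=20 Fernhollow=10 Greywater=11 Ironridge=18 → close Dunmere (overflow 15)
  20÷4 = 5 each, +1 to first 0
Round 2: Cedarfen=16 Fernhollow=15 Greywater=16 Ironridge=23 → close Cedarfen (overflow 9)
  16÷3 = 5 each, +1 to first 1
Round 3: Fernhollow=21 Greywater=21 Ironridge=28 → close Ironridge (overflow 14)
  28÷2 = 14 each, +1 to first 0
Round 4: Fernhollow=35 Greywater=35 → close Greywater (overflow 27)
  35÷1 = 35 each, +1 to first 0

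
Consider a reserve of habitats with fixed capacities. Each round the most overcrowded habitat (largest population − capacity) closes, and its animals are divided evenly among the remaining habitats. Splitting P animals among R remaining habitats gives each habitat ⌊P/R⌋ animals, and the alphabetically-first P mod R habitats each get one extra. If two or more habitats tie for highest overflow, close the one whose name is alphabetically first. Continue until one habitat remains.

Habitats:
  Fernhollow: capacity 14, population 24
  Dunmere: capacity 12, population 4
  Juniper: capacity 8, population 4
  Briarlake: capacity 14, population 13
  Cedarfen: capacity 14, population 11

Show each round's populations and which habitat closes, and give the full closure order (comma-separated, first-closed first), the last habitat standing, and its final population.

Round 1: Briarlake=13 Cedarfen=11 Dunmere=4 Fernhollow=24 Juniper=4 → close Fernhollow (overflow 10)
  24÷4 = 6 each, +1 to first 0
Round 2: Briarlake=19 Cedarfen=17 Dunmere=10 Juniper=10 → close Briarlake (overflow 5)
  19÷3 = 6 each, +1 to first 1
Round 3: Cedarfen=24 Dunmere=16 Juniper=16 → close Cedarfen (overflow 10)
  24÷2 = 12 each, +1 to first 0
Round 4: Dunmere=28 Juniper=28 → close Juniper (overflow 20)
  28÷1 = 28 each, +1 to first 0

Closure order: Fernhollow, Briarlake, Cedarfen, Juniper
Last habitat: Dunmere with 56 animals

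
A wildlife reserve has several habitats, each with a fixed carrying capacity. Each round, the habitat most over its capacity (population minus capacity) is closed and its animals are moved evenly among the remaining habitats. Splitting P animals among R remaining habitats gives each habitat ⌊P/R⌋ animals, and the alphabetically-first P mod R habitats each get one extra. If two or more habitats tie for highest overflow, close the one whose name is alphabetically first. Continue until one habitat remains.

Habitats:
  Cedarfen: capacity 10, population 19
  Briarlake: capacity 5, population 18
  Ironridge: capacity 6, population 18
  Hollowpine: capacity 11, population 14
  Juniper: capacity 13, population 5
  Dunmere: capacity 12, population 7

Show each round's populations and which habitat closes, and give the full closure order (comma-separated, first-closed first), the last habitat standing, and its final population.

Round 1: Briarlake=18 Cedarfen=19 Dunmere=7 Hollowpine=14 Ironridge=18 Juniper=5 → close Briarlake (overflow 13)
  18÷5 = 3 each, +1 to first 3
Round 2: Cedarfen=23 Dunmere=11 Hollowpine=18 Ironridge=21 Juniper=8 → close Ironridge (overflow 15)
  21÷4 = 5 each, +1 to first 1
Round 3: Cedarfen=29 Dunmere=16 Hollowpine=23 Juniper=13 → close Cedarfen (overflow 19)
  29÷3 = 9 each, +1 to first 2
Round 4: Dunmere=26 Hollowpine=33 Juniper=22 → close Hollowpine (overflow 22)
  33÷2 = 16 each, +1 to first 1
Round 5: Dunmere=43 Juniper=38 → close Dunmere (overflow 31)
  43÷1 = 43 each, +1 to first 0

Closure order: Briarlake, Ironridge, Cedarfen, Hollowpine, Dunmere
Last habitat: Juniper with 81 animals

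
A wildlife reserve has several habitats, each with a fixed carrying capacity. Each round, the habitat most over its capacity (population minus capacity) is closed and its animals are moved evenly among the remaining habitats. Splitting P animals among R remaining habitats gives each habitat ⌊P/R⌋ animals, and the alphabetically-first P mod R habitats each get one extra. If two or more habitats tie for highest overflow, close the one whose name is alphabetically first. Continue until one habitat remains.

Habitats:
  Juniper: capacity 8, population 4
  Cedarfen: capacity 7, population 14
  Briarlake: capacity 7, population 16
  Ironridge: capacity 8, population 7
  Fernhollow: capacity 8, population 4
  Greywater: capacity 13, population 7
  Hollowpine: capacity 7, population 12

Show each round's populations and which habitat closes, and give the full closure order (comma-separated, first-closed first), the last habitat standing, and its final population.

Closure order: Briarlake, Cedarfen, Hollowpine, Fernhollow, Ironridge, Greywater
Last habitat: Juniper with 64 animals

Round 1: Briarlake=16 Cedarfen=14 Fernhollow=4 Greywater=7 Hollowpine=12 Ironridge=7 Juniper=4 → close Briarlake (overflow 9)
  16÷6 = 2 each, +1 to first 4
Round 2: Cedarfen=17 Fernhollow=7 Greywater=10 Hollowpine=15 Ironridge=9 Juniper=6 → close Cedarfen (overflow 10)
  17÷5 = 3 each, +1 to first 2
Round 3: Fernhollow=11 Greywater=14 Hollowpine=18 Ironridge=12 Juniper=9 → close Hollowpine (overflow 11)
  18÷4 = 4 each, +1 to first 2
Round 4: Fernhollow=16 Greywater=19 Ironridge=16 Juniper=13 → close Fernhollow (overflow 8)
  16÷3 = 5 each, +1 to first 1
Round 5: Greywater=25 Ironridge=21 Juniper=18 → close Ironridge (overflow 13)
  21÷2 = 10 each, +1 to first 1
Round 6: Greywater=36 Juniper=28 → close Greywater (overflow 23)
  36÷1 = 36 each, +1 to first 0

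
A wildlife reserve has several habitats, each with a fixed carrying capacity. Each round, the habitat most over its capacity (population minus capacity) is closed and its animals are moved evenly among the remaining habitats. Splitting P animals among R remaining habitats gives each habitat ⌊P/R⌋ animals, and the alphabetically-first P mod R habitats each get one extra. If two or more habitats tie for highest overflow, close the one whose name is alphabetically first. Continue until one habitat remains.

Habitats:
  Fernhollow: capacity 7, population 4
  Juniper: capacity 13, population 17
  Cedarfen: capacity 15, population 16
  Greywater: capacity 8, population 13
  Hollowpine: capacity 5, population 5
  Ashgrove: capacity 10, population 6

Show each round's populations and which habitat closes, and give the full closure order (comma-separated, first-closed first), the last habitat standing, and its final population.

Closure order: Greywater, Juniper, Cedarfen, Hollowpine, Ashgrove
Last habitat: Fernhollow with 61 animals

Round 1: Ashgrove=6 Cedarfen=16 Fernhollow=4 Greywater=13 Hollowpine=5 Juniper=17 → close Greywater (overflow 5)
  13÷5 = 2 each, +1 to first 3
Round 2: Ashgrove=9 Cedarfen=19 Fernhollow=7 Hollowpine=7 Juniper=19 → close Juniper (overflow 6)
  19÷4 = 4 each, +1 to first 3
Round 3: Ashgrove=14 Cedarfen=24 Fernhollow=12 Hollowpine=11 → close Cedarfen (overflow 9)
  24÷3 = 8 each, +1 to first 0
Round 4: Ashgrove=22 Fernhollow=20 Hollowpine=19 → close Hollowpine (overflow 14)
  19÷2 = 9 each, +1 to first 1
Round 5: Ashgrove=32 Fernhollow=29 → close Ashgrove (overflow 22)
  32÷1 = 32 each, +1 to first 0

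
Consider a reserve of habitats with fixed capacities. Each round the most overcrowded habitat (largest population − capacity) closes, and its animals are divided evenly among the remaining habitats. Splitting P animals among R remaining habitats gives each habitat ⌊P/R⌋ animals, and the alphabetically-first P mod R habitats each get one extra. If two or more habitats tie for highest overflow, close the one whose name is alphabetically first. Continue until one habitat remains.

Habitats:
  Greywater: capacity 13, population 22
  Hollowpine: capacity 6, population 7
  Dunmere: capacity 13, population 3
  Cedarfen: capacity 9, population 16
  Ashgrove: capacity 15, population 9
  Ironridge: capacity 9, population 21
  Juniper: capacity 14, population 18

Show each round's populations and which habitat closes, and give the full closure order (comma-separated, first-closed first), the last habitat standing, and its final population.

Closure order: Ironridge, Greywater, Cedarfen, Juniper, Hollowpine, Ashgrove
Last habitat: Dunmere with 96 animals

Round 1: Ashgrove=9 Cedarfen=16 Dunmere=3 Greywater=22 Hollowpine=7 Ironridge=21 Juniper=18 → close Ironridge (overflow 12)
  21÷6 = 3 each, +1 to first 3
Round 2: Ashgrove=13 Cedarfen=20 Dunmere=7 Greywater=25 Hollowpine=10 Juniper=21 → close Greywater (overflow 12)
  25÷5 = 5 each, +1 to first 0
Round 3: Ashgrove=18 Cedarfen=25 Dunmere=12 Hollowpine=15 Juniper=26 → close Cedarfen (overflow 16)
  25÷4 = 6 each, +1 to first 1
Round 4: Ashgrove=25 Dunmere=18 Hollowpine=21 Juniper=32 → close Juniper (overflow 18)
  32÷3 = 10 each, +1 to first 2
Round 5: Ashgrove=36 Dunmere=29 Hollowpine=31 → close Hollowpine (overflow 25)
  31÷2 = 15 each, +1 to first 1
Round 6: Ashgrove=52 Dunmere=44 → close Ashgrove (overflow 37)
  52÷1 = 52 each, +1 to first 0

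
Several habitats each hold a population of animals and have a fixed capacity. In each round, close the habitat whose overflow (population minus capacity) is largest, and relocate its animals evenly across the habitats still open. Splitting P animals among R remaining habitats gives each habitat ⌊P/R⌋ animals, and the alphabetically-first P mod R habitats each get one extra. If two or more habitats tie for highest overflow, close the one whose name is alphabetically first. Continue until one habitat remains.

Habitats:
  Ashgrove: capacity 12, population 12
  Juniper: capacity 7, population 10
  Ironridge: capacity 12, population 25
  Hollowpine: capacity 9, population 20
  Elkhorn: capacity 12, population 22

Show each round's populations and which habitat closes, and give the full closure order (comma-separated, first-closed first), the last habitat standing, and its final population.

Round 1: Ashgrove=12 Elkhorn=22 Hollowpine=20 Ironridge=25 Juniper=10 → close Ironridge (overflow 13)
  25÷4 = 6 each, +1 to first 1
Round 2: Ashgrove=19 Elkhorn=28 Hollowpine=26 Juniper=16 → close Hollowpine (overflow 17)
  26÷3 = 8 each, +1 to first 2
Round 3: Ashgrove=28 Elkhorn=37 Juniper=24 → close Elkhorn (overflow 25)
  37÷2 = 18 each, +1 to first 1
Round 4: Ashgrove=47 Juniper=42 → close Ashgrove (overflow 35)
  47÷1 = 47 each, +1 to first 0

Closure order: Ironridge, Hollowpine, Elkhorn, Ashgrove
Last habitat: Juniper with 89 animals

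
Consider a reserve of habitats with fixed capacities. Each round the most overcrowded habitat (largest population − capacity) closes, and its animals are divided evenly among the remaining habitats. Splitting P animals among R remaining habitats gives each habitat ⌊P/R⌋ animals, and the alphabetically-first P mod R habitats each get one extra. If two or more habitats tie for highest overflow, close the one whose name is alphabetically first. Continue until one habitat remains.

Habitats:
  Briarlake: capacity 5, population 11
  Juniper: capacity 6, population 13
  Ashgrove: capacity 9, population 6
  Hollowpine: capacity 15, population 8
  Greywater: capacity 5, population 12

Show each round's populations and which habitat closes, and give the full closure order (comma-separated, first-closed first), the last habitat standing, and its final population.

Closure order: Greywater, Juniper, Briarlake, Ashgrove
Last habitat: Hollowpine with 50 animals

Round 1: Ashgrove=6 Briarlake=11 Greywater=12 Hollowpine=8 Juniper=13 → close Greywater (overflow 7)
  12÷4 = 3 each, +1 to first 0
Round 2: Ashgrove=9 Briarlake=14 Hollowpine=11 Juniper=16 → close Juniper (overflow 10)
  16÷3 = 5 each, +1 to first 1
Round 3: Ashgrove=15 Briarlake=19 Hollowpine=16 → close Briarlake (overflow 14)
  19÷2 = 9 each, +1 to first 1
Round 4: Ashgrove=25 Hollowpine=25 → close Ashgrove (overflow 16)
  25÷1 = 25 each, +1 to first 0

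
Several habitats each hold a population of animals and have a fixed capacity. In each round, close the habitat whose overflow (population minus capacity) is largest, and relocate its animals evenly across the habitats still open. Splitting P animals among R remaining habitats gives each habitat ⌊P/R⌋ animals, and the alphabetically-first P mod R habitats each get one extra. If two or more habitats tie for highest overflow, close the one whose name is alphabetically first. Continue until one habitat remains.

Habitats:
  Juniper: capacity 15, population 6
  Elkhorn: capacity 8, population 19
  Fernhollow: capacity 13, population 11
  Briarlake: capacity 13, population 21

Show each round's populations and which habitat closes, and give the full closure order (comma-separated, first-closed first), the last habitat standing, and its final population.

Closure order: Elkhorn, Briarlake, Fernhollow
Last habitat: Juniper with 57 animals

Round 1: Briarlake=21 Elkhorn=19 Fernhollow=11 Juniper=6 → close Elkhorn (overflow 11)
  19÷3 = 6 each, +1 to first 1
Round 2: Briarlake=28 Fernhollow=17 Juniper=12 → close Briarlake (overflow 15)
  28÷2 = 14 each, +1 to first 0
Round 3: Fernhollow=31 Juniper=26 → close Fernhollow (overflow 18)
  31÷1 = 31 each, +1 to first 0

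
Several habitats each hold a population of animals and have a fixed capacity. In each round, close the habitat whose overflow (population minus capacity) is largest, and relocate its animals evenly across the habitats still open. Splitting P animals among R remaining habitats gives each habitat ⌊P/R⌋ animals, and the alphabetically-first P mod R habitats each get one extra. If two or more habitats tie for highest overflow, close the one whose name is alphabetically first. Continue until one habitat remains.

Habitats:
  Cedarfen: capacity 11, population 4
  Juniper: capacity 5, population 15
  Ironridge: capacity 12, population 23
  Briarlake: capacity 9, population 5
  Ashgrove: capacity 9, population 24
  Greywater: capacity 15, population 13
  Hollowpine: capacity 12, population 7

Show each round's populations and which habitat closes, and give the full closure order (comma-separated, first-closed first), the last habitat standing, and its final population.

Closure order: Ashgrove, Ironridge, Juniper, Greywater, Briarlake, Cedarfen
Last habitat: Hollowpine with 91 animals

Round 1: Ashgrove=24 Briarlake=5 Cedarfen=4 Greywater=13 Hollowpine=7 Ironridge=23 Juniper=15 → close Ashgrove (overflow 15)
  24÷6 = 4 each, +1 to first 0
Round 2: Briarlake=9 Cedarfen=8 Greywater=17 Hollowpine=11 Ironridge=27 Juniper=19 → close Ironridge (overflow 15)
  27÷5 = 5 each, +1 to first 2
Round 3: Briarlake=15 Cedarfen=14 Greywater=22 Hollowpine=16 Juniper=24 → close Juniper (overflow 19)
  24÷4 = 6 each, +1 to first 0
Round 4: Briarlake=21 Cedarfen=20 Greywater=28 Hollowpine=22 → close Greywater (overflow 13)
  28÷3 = 9 each, +1 to first 1
Round 5: Briarlake=31 Cedarfen=29 Hollowpine=31 → close Briarlake (overflow 22)
  31÷2 = 15 each, +1 to first 1
Round 6: Cedarfen=45 Hollowpine=46 → close Cedarfen (overflow 34)
  45÷1 = 45 each, +1 to first 0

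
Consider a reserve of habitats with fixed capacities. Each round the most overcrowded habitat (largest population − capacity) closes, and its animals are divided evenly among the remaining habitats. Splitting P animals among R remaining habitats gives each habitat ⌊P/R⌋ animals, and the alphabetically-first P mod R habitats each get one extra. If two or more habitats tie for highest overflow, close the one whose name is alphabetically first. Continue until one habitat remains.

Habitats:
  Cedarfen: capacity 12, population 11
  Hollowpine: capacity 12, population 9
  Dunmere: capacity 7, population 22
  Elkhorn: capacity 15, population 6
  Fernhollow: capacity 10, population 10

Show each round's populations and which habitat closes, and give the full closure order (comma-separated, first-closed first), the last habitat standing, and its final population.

Round 1: Cedarfen=11 Dunmere=22 Elkhorn=6 Fernhollow=10 Hollowpine=9 → close Dunmere (overflow 15)
  22÷4 = 5 each, +1 to first 2
Round 2: Cedarfen=17 Elkhorn=12 Fernhollow=15 Hollowpine=14 → close Cedarfen (overflow 5)
  17÷3 = 5 each, +1 to first 2
Round 3: Elkhorn=18 Fernhollow=21 Hollowpine=19 → close Fernhollow (overflow 11)
  21÷2 = 10 each, +1 to first 1
Round 4: Elkhorn=29 Hollowpine=29 → close Hollowpine (overflow 17)
  29÷1 = 29 each, +1 to first 0

Closure order: Dunmere, Cedarfen, Fernhollow, Hollowpine
Last habitat: Elkhorn with 58 animals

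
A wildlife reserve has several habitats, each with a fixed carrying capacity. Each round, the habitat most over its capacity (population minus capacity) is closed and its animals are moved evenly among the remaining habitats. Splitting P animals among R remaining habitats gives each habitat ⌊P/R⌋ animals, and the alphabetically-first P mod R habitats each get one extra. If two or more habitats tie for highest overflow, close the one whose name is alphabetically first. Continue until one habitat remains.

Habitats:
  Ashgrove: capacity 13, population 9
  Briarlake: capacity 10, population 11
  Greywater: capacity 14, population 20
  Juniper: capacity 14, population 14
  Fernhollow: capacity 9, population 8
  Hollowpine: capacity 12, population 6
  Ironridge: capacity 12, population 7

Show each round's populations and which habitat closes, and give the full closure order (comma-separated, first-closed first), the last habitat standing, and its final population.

Round 1: Ashgrove=9 Briarlake=11 Fernhollow=8 Greywater=20 Hollowpine=6 Ironridge=7 Juniper=14 → close Greywater (overflow 6)
  20÷6 = 3 each, +1 to first 2
Round 2: Ashgrove=13 Briarlake=15 Fernhollow=11 Hollowpine=9 Ironridge=10 Juniper=17 → close Briarlake (overflow 5)
  15÷5 = 3 each, +1 to first 0
Round 3: Ashgrove=16 Fernhollow=14 Hollowpine=12 Ironridge=13 Juniper=20 → close Juniper (overflow 6)
  20÷4 = 5 each, +1 to first 0
Round 4: Ashgrove=21 Fernhollow=19 Hollowpine=17 Ironridge=18 → close Fernhollow (overflow 10)
  19÷3 = 6 each, +1 to first 1
Round 5: Ashgrove=28 Hollowpine=23 Ironridge=24 → close Ashgrove (overflow 15)
  28÷2 = 14 each, +1 to first 0
Round 6: Hollowpine=37 Ironridge=38 → close Ironridge (overflow 26)
  38÷1 = 38 each, +1 to first 0

Closure order: Greywater, Briarlake, Juniper, Fernhollow, Ashgrove, Ironridge
Last habitat: Hollowpine with 75 animals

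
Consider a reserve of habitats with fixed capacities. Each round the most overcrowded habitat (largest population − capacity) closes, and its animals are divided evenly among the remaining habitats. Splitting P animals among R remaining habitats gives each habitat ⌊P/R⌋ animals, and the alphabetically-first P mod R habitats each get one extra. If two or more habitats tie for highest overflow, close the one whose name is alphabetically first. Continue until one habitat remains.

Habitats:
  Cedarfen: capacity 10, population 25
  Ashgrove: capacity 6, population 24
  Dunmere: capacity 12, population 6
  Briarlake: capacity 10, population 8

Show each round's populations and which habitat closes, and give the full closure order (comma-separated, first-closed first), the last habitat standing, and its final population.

Closure order: Ashgrove, Cedarfen, Briarlake
Last habitat: Dunmere with 63 animals

Round 1: Ashgrove=24 Briarlake=8 Cedarfen=25 Dunmere=6 → close Ashgrove (overflow 18)
  24÷3 = 8 each, +1 to first 0
Round 2: Briarlake=16 Cedarfen=33 Dunmere=14 → close Cedarfen (overflow 23)
  33÷2 = 16 each, +1 to first 1
Round 3: Briarlake=33 Dunmere=30 → close Briarlake (overflow 23)
  33÷1 = 33 each, +1 to first 0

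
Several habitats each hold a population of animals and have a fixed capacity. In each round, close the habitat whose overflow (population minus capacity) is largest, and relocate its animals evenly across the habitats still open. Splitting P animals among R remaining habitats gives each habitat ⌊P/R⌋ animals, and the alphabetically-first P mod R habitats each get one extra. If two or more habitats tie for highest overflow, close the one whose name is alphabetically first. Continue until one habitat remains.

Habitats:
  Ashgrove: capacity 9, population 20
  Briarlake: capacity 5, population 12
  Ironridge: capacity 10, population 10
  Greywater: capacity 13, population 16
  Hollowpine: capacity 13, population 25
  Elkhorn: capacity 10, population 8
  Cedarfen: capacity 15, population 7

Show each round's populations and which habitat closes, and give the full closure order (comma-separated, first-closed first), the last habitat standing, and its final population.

Round 1: Ashgrove=20 Briarlake=12 Cedarfen=7 Elkhorn=8 Greywater=16 Hollowpine=25 Ironridge=10 → close Hollowpine (overflow 12)
  25÷6 = 4 each, +1 to first 1
Round 2: Ashgrove=25 Briarlake=16 Cedarfen=11 Elkhorn=12 Greywater=20 Ironridge=14 → close Ashgrove (overflow 16)
  25÷5 = 5 each, +1 to first 0
Round 3: Briarlake=21 Cedarfen=16 Elkhorn=17 Greywater=25 Ironridge=19 → close Briarlake (overflow 16)
  21÷4 = 5 each, +1 to first 1
Round 4: Cedarfen=22 Elkhorn=22 Greywater=30 Ironridge=24 → close Greywater (overflow 17)
  30÷3 = 10 each, +1 to first 0
Round 5: Cedarfen=32 Elkhorn=32 Ironridge=34 → close Ironridge (overflow 24)
  34÷2 = 17 each, +1 to first 0
Round 6: Cedarfen=49 Elkhorn=49 → close Elkhorn (overflow 39)
  49÷1 = 49 each, +1 to first 0

Closure order: Hollowpine, Ashgrove, Briarlake, Greywater, Ironridge, Elkhorn
Last habitat: Cedarfen with 98 animals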